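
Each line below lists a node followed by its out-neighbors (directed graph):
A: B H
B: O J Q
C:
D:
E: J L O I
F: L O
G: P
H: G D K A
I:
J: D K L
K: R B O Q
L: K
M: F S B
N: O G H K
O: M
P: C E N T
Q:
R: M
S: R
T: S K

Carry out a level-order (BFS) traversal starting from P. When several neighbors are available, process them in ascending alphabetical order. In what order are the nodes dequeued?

P C E N T I J L O G H K S D M A B Q R F

Visit P; enqueue C, E, N, T → queue [C, E, N, T]
Visit C → queue [E, N, T]
Visit E; enqueue I, J, L, O → queue [N, T, I, J, L, O]
Visit N; enqueue G, H, K → queue [T, I, J, L, O, G, H, K]
Visit T; enqueue S → queue [I, J, L, O, G, H, K, S]
Visit I → queue [J, L, O, G, H, K, S]
Visit J; enqueue D → queue [L, O, G, H, K, S, D]
Visit L → queue [O, G, H, K, S, D]
Visit O; enqueue M → queue [G, H, K, S, D, M]
Visit G → queue [H, K, S, D, M]
Visit H; enqueue A → queue [K, S, D, M, A]
Visit K; enqueue B, Q, R → queue [S, D, M, A, B, Q, R]
Visit S → queue [D, M, A, B, Q, R]
Visit D → queue [M, A, B, Q, R]
Visit M; enqueue F → queue [A, B, Q, R, F]
Visit A → queue [B, Q, R, F]
Visit B → queue [Q, R, F]
Visit Q → queue [R, F]
Visit R → queue [F]
Visit F → queue []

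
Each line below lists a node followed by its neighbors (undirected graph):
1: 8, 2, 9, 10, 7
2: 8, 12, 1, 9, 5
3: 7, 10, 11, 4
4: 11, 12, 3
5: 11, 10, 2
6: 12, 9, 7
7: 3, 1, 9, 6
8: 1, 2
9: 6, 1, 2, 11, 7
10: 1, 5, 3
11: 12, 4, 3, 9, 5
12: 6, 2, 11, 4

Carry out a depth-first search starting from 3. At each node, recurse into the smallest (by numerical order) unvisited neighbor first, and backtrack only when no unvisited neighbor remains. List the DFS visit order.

3 → 4 → 11 → 5 → 2 → 1 → 7 → 6 → 9 → 12 → 8 → 10

Visit 3
3 → 4
4 → 11
11 → 5
5 → 2
2 → 1
1 → 7
7 → 6
6 → 9
6 → 12
1 → 8
1 → 10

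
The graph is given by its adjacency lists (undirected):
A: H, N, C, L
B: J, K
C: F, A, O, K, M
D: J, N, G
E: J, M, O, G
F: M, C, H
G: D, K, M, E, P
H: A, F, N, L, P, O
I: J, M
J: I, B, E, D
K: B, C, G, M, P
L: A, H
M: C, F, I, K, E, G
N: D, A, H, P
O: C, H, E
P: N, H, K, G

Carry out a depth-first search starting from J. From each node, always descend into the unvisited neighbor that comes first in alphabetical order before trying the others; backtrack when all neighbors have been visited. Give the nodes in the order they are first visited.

Visit J
J → B
B → K
K → C
C → A
A → H
H → F
F → M
M → E
E → G
G → D
D → N
N → P
E → O
M → I
H → L

J -> B -> K -> C -> A -> H -> F -> M -> E -> G -> D -> N -> P -> O -> I -> L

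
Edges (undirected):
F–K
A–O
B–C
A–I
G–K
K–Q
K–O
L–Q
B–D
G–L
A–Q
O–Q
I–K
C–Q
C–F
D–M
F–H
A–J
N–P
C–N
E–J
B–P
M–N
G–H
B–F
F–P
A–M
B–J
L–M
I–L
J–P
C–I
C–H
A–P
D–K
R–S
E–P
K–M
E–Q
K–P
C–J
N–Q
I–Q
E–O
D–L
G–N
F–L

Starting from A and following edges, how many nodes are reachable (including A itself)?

17

BFS from A visits: A, Q, P, O, M, J, I, N, L, K, E, C, F, B, D, G, H
Reachable nodes: 17 of 19 total.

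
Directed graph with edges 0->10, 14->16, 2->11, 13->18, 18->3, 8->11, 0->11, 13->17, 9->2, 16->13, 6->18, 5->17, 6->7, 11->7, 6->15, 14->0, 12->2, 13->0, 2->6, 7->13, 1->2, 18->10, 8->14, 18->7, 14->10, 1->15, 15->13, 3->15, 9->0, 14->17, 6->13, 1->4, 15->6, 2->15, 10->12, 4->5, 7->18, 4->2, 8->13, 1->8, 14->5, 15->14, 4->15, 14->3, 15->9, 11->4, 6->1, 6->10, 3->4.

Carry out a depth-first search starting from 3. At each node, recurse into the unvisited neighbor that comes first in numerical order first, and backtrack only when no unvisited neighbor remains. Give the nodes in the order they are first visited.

Visit 3
3 → 4
4 → 2
2 → 6
6 → 1
1 → 8
8 → 11
11 → 7
7 → 13
13 → 0
0 → 10
10 → 12
13 → 17
13 → 18
8 → 14
14 → 5
14 → 16
1 → 15
15 → 9

3 → 4 → 2 → 6 → 1 → 8 → 11 → 7 → 13 → 0 → 10 → 12 → 17 → 18 → 14 → 5 → 16 → 15 → 9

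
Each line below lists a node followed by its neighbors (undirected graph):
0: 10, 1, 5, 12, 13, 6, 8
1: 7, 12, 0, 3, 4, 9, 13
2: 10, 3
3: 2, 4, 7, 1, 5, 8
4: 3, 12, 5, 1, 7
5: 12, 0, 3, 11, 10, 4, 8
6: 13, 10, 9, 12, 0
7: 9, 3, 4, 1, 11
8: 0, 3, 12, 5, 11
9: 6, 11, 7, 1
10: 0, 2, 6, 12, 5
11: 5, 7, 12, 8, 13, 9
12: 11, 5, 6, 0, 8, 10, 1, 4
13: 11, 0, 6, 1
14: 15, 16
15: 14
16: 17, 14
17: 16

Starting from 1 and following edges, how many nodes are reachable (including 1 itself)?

BFS from 1 visits: 1, 13, 12, 9, 7, 4, 3, 0, 11, 6, 10, 8, 5, 2
Reachable nodes: 14 of 18 total.

14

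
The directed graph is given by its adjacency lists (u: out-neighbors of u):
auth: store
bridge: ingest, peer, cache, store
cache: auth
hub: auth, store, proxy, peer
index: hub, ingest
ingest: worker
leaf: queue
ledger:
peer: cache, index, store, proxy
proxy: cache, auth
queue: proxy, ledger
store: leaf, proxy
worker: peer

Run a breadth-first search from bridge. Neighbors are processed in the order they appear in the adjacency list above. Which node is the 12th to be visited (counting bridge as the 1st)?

Visit bridge; enqueue ingest, peer, cache, store → queue [ingest, peer, cache, store]
Visit ingest; enqueue worker → queue [peer, cache, store, worker]
Visit peer; enqueue index, proxy → queue [cache, store, worker, index, proxy]
Visit cache; enqueue auth → queue [store, worker, index, proxy, auth]
Visit store; enqueue leaf → queue [worker, index, proxy, auth, leaf]
Visit worker → queue [index, proxy, auth, leaf]
Visit index; enqueue hub → queue [proxy, auth, leaf, hub]
Visit proxy → queue [auth, leaf, hub]
Visit auth → queue [leaf, hub]
Visit leaf; enqueue queue → queue [hub, queue]
Visit hub → queue [queue]
Visit queue; enqueue ledger → queue [ledger]
Visit ledger → queue []

Visit order: bridge, ingest, peer, cache, store, worker, index, proxy, auth, leaf, hub, queue, ledger

queue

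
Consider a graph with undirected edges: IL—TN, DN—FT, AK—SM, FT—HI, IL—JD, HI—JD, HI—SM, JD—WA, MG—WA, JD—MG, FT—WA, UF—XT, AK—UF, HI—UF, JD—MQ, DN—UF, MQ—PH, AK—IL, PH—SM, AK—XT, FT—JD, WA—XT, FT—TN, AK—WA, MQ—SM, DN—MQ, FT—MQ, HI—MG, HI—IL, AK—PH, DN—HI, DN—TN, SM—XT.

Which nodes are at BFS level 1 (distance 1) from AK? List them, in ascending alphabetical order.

IL, PH, SM, UF, WA, XT

Level 0: AK
Level 1: IL, PH, SM, UF, WA, XT
Level 2: DN, FT, HI, JD, MG, MQ, TN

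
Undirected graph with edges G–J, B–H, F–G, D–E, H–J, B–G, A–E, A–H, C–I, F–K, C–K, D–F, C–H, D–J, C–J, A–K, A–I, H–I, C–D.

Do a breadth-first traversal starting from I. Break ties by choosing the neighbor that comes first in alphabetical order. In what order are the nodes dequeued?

Visit I; enqueue A, C, H → queue [A, C, H]
Visit A; enqueue E, K → queue [C, H, E, K]
Visit C; enqueue D, J → queue [H, E, K, D, J]
Visit H; enqueue B → queue [E, K, D, J, B]
Visit E → queue [K, D, J, B]
Visit K; enqueue F → queue [D, J, B, F]
Visit D → queue [J, B, F]
Visit J; enqueue G → queue [B, F, G]
Visit B → queue [F, G]
Visit F → queue [G]
Visit G → queue []

I -> A -> C -> H -> E -> K -> D -> J -> B -> F -> G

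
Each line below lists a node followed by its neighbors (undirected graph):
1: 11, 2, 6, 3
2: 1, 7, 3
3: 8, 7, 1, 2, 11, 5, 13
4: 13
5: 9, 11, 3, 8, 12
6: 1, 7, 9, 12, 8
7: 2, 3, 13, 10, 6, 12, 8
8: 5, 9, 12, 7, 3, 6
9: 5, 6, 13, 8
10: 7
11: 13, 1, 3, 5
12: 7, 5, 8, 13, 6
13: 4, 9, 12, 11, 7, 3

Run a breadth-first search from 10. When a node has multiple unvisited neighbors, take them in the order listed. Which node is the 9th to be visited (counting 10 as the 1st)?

1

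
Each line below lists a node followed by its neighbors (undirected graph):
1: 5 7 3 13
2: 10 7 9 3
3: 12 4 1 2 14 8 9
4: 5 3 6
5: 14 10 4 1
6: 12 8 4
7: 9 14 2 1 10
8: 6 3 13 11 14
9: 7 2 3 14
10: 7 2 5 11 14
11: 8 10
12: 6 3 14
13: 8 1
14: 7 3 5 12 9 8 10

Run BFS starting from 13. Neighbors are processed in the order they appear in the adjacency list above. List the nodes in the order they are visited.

13 → 8 → 1 → 6 → 3 → 11 → 14 → 5 → 7 → 12 → 4 → 2 → 9 → 10

Visit 13; enqueue 8, 1 → queue [8, 1]
Visit 8; enqueue 6, 3, 11, 14 → queue [1, 6, 3, 11, 14]
Visit 1; enqueue 5, 7 → queue [6, 3, 11, 14, 5, 7]
Visit 6; enqueue 12, 4 → queue [3, 11, 14, 5, 7, 12, 4]
Visit 3; enqueue 2, 9 → queue [11, 14, 5, 7, 12, 4, 2, 9]
Visit 11; enqueue 10 → queue [14, 5, 7, 12, 4, 2, 9, 10]
Visit 14 → queue [5, 7, 12, 4, 2, 9, 10]
Visit 5 → queue [7, 12, 4, 2, 9, 10]
Visit 7 → queue [12, 4, 2, 9, 10]
Visit 12 → queue [4, 2, 9, 10]
Visit 4 → queue [2, 9, 10]
Visit 2 → queue [9, 10]
Visit 9 → queue [10]
Visit 10 → queue []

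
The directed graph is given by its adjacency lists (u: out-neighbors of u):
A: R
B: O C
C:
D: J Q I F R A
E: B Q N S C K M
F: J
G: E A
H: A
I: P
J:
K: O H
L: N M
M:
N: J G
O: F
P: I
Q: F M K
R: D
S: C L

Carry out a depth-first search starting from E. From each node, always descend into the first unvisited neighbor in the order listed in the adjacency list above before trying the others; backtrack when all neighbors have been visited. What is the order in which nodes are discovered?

E -> B -> O -> F -> J -> C -> Q -> M -> K -> H -> A -> R -> D -> I -> P -> N -> G -> S -> L

Visit E
E → B
B → O
O → F
F → J
B → C
E → Q
Q → M
Q → K
K → H
H → A
A → R
R → D
D → I
I → P
E → N
N → G
E → S
S → L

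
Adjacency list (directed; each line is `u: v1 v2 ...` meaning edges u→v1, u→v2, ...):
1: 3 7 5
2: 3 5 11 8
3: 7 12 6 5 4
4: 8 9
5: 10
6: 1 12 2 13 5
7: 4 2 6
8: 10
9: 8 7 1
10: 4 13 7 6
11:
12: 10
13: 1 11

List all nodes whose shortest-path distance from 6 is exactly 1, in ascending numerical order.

1, 2, 5, 12, 13

Level 0: 6
Level 1: 1, 2, 5, 12, 13
Level 2: 3, 7, 8, 10, 11
Level 3: 4
Level 4: 9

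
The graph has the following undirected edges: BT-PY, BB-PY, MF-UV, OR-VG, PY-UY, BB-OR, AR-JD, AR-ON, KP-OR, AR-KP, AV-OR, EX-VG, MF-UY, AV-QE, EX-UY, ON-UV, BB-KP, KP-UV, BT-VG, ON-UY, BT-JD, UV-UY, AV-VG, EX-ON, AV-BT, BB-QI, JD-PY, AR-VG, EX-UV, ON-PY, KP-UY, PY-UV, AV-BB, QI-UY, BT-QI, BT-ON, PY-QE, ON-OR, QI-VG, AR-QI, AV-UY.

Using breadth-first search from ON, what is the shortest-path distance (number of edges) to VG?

2

Level 0: ON
Level 1: AR, BT, EX, OR, PY, UV, UY
Level 2: AV, BB, JD, KP, MF, QE, QI, VG
VG first appears at level 2.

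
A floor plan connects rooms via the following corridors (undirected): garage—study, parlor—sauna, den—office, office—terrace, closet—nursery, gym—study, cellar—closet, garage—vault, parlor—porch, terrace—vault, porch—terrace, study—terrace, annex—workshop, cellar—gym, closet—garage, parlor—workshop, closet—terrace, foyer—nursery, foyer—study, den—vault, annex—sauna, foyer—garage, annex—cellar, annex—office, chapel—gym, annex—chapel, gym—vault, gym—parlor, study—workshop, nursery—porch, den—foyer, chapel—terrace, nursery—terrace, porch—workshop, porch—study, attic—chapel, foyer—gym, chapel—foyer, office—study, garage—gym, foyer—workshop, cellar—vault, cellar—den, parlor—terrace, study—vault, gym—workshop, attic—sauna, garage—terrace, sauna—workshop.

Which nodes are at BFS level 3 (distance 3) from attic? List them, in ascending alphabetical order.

cellar, closet, den, garage, nursery, office, porch, study, vault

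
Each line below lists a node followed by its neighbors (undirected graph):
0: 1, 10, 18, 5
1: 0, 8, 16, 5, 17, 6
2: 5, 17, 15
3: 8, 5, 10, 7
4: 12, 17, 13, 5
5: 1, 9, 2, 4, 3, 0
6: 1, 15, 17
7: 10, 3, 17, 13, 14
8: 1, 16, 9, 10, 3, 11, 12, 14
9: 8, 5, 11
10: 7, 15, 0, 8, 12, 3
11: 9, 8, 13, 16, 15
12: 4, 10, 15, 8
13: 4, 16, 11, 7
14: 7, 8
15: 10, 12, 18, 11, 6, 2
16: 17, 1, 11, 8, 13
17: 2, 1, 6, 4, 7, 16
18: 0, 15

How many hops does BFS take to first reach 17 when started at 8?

2

Level 0: 8
Level 1: 1, 3, 9, 10, 11, 12, 14, 16
Level 2: 0, 4, 5, 6, 7, 13, 15, 17
Level 3: 2, 18
17 first appears at level 2.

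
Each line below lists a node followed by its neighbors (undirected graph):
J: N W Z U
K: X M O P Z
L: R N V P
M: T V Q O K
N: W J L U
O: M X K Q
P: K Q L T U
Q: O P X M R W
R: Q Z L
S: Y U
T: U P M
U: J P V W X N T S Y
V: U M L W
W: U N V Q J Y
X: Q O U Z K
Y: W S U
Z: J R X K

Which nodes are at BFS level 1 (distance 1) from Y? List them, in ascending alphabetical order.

S, U, W

Level 0: Y
Level 1: S, U, W
Level 2: J, N, P, Q, T, V, X
Level 3: K, L, M, O, R, Z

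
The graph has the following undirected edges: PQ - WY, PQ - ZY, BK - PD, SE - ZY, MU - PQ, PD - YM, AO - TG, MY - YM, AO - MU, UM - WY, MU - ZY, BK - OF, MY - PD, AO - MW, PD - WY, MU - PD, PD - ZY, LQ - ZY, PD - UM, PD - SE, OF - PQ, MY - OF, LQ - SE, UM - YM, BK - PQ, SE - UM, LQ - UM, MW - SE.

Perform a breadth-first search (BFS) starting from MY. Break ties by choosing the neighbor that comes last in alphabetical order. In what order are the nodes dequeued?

Visit MY; enqueue YM, PD, OF → queue [YM, PD, OF]
Visit YM; enqueue UM → queue [PD, OF, UM]
Visit PD; enqueue ZY, WY, SE, MU, BK → queue [OF, UM, ZY, WY, SE, MU, BK]
Visit OF; enqueue PQ → queue [UM, ZY, WY, SE, MU, BK, PQ]
Visit UM; enqueue LQ → queue [ZY, WY, SE, MU, BK, PQ, LQ]
Visit ZY → queue [WY, SE, MU, BK, PQ, LQ]
Visit WY → queue [SE, MU, BK, PQ, LQ]
Visit SE; enqueue MW → queue [MU, BK, PQ, LQ, MW]
Visit MU; enqueue AO → queue [BK, PQ, LQ, MW, AO]
Visit BK → queue [PQ, LQ, MW, AO]
Visit PQ → queue [LQ, MW, AO]
Visit LQ → queue [MW, AO]
Visit MW → queue [AO]
Visit AO; enqueue TG → queue [TG]
Visit TG → queue []

MY, YM, PD, OF, UM, ZY, WY, SE, MU, BK, PQ, LQ, MW, AO, TG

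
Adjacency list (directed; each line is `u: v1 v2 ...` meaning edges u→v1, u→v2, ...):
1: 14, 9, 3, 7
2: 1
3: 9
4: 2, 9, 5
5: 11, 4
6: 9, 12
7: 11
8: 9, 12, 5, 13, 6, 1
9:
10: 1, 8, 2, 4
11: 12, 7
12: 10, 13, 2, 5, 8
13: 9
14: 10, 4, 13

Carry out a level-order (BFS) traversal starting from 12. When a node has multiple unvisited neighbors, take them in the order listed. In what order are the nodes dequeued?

Visit 12; enqueue 10, 13, 2, 5, 8 → queue [10, 13, 2, 5, 8]
Visit 10; enqueue 1, 4 → queue [13, 2, 5, 8, 1, 4]
Visit 13; enqueue 9 → queue [2, 5, 8, 1, 4, 9]
Visit 2 → queue [5, 8, 1, 4, 9]
Visit 5; enqueue 11 → queue [8, 1, 4, 9, 11]
Visit 8; enqueue 6 → queue [1, 4, 9, 11, 6]
Visit 1; enqueue 14, 3, 7 → queue [4, 9, 11, 6, 14, 3, 7]
Visit 4 → queue [9, 11, 6, 14, 3, 7]
Visit 9 → queue [11, 6, 14, 3, 7]
Visit 11 → queue [6, 14, 3, 7]
Visit 6 → queue [14, 3, 7]
Visit 14 → queue [3, 7]
Visit 3 → queue [7]
Visit 7 → queue []

12, 10, 13, 2, 5, 8, 1, 4, 9, 11, 6, 14, 3, 7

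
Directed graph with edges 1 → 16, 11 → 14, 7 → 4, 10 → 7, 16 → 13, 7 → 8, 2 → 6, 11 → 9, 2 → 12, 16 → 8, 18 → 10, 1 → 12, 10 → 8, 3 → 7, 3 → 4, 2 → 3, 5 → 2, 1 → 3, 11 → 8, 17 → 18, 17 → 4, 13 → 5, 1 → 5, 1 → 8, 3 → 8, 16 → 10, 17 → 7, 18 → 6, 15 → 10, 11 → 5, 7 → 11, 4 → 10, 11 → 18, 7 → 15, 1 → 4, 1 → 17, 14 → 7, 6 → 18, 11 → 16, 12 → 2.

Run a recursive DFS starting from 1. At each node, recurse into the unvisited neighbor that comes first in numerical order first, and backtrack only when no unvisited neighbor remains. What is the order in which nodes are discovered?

Visit 1
1 → 3
3 → 4
4 → 10
10 → 7
7 → 8
7 → 11
11 → 5
5 → 2
2 → 6
6 → 18
2 → 12
11 → 9
11 → 14
11 → 16
16 → 13
7 → 15
1 → 17

1, 3, 4, 10, 7, 8, 11, 5, 2, 6, 18, 12, 9, 14, 16, 13, 15, 17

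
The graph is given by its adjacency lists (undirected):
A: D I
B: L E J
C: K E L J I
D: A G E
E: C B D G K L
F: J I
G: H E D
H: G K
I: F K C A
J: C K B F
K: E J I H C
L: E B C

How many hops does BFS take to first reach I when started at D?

Level 0: D
Level 1: A, E, G
Level 2: B, C, H, I, K, L
Level 3: F, J
I first appears at level 2.

2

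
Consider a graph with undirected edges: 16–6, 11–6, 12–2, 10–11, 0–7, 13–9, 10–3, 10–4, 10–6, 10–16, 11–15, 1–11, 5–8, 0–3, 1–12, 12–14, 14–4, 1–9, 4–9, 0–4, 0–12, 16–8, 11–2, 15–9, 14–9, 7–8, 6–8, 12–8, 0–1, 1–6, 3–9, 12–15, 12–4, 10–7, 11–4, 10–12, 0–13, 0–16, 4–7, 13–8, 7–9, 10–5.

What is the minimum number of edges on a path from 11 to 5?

2

Level 0: 11
Level 1: 1, 2, 4, 6, 10, 15
Level 2: 0, 3, 5, 7, 8, 9, 12, 14, 16
Level 3: 13
5 first appears at level 2.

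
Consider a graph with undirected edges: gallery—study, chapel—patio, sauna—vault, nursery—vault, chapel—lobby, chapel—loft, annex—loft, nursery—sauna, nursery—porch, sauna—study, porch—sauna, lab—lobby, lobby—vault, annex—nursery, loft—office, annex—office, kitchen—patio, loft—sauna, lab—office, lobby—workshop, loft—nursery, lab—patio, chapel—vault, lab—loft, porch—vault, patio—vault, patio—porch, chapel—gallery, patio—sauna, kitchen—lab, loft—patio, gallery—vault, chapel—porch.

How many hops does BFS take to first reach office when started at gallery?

3

Level 0: gallery
Level 1: chapel, study, vault
Level 2: lobby, loft, nursery, patio, porch, sauna
Level 3: annex, kitchen, lab, office, workshop
office first appears at level 3.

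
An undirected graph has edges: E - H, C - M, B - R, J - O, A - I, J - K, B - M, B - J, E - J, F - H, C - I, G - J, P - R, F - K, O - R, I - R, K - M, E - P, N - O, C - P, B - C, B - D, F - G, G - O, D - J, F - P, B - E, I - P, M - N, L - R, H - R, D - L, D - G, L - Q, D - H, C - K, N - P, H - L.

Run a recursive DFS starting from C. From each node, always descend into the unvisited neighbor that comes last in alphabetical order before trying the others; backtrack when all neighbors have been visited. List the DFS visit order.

C → P → R → O → N → M → K → J → G → F → H → L → Q → D → B → E → I → A

Visit C
C → P
P → R
R → O
O → N
N → M
M → K
K → J
J → G
G → F
F → H
H → L
L → Q
L → D
D → B
B → E
R → I
I → A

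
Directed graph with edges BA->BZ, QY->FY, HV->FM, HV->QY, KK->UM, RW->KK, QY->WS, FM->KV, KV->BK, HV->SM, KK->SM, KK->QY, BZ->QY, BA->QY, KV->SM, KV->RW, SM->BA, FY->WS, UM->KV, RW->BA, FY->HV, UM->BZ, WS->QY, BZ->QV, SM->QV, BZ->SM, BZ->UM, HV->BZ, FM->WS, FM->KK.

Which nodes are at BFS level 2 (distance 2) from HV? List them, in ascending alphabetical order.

BA, FY, KK, KV, QV, UM, WS

Level 0: HV
Level 1: BZ, FM, QY, SM
Level 2: BA, FY, KK, KV, QV, UM, WS
Level 3: BK, RW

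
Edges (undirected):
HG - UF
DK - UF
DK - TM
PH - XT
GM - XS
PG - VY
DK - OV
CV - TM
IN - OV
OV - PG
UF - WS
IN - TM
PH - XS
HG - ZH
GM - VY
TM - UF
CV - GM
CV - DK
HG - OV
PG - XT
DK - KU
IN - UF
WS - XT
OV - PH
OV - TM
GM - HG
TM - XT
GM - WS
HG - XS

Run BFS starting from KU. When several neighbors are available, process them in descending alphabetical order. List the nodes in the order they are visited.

KU, DK, UF, TM, OV, CV, WS, IN, HG, XT, PH, PG, GM, ZH, XS, VY

Visit KU; enqueue DK → queue [DK]
Visit DK; enqueue UF, TM, OV, CV → queue [UF, TM, OV, CV]
Visit UF; enqueue WS, IN, HG → queue [TM, OV, CV, WS, IN, HG]
Visit TM; enqueue XT → queue [OV, CV, WS, IN, HG, XT]
Visit OV; enqueue PH, PG → queue [CV, WS, IN, HG, XT, PH, PG]
Visit CV; enqueue GM → queue [WS, IN, HG, XT, PH, PG, GM]
Visit WS → queue [IN, HG, XT, PH, PG, GM]
Visit IN → queue [HG, XT, PH, PG, GM]
Visit HG; enqueue ZH, XS → queue [XT, PH, PG, GM, ZH, XS]
Visit XT → queue [PH, PG, GM, ZH, XS]
Visit PH → queue [PG, GM, ZH, XS]
Visit PG; enqueue VY → queue [GM, ZH, XS, VY]
Visit GM → queue [ZH, XS, VY]
Visit ZH → queue [XS, VY]
Visit XS → queue [VY]
Visit VY → queue []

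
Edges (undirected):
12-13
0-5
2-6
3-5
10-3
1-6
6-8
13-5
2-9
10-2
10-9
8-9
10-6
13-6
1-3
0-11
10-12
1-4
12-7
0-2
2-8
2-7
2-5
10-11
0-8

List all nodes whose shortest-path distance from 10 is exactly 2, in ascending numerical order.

0, 1, 5, 7, 8, 13

Level 0: 10
Level 1: 2, 3, 6, 9, 11, 12
Level 2: 0, 1, 5, 7, 8, 13
Level 3: 4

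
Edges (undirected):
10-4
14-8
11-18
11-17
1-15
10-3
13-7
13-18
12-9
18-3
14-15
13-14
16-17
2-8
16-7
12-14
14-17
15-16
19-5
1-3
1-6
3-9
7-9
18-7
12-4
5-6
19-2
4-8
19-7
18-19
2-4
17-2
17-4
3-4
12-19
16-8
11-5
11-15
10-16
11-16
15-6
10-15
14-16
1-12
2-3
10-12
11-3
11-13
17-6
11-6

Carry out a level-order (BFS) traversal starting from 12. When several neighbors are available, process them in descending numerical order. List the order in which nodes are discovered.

12, 19, 14, 10, 9, 4, 1, 18, 7, 5, 2, 17, 16, 15, 13, 8, 3, 6, 11

Visit 12; enqueue 19, 14, 10, 9, 4, 1 → queue [19, 14, 10, 9, 4, 1]
Visit 19; enqueue 18, 7, 5, 2 → queue [14, 10, 9, 4, 1, 18, 7, 5, 2]
Visit 14; enqueue 17, 16, 15, 13, 8 → queue [10, 9, 4, 1, 18, 7, 5, 2, 17, 16, 15, 13, 8]
Visit 10; enqueue 3 → queue [9, 4, 1, 18, 7, 5, 2, 17, 16, 15, 13, 8, 3]
Visit 9 → queue [4, 1, 18, 7, 5, 2, 17, 16, 15, 13, 8, 3]
Visit 4 → queue [1, 18, 7, 5, 2, 17, 16, 15, 13, 8, 3]
Visit 1; enqueue 6 → queue [18, 7, 5, 2, 17, 16, 15, 13, 8, 3, 6]
Visit 18; enqueue 11 → queue [7, 5, 2, 17, 16, 15, 13, 8, 3, 6, 11]
Visit 7 → queue [5, 2, 17, 16, 15, 13, 8, 3, 6, 11]
Visit 5 → queue [2, 17, 16, 15, 13, 8, 3, 6, 11]
Visit 2 → queue [17, 16, 15, 13, 8, 3, 6, 11]
Visit 17 → queue [16, 15, 13, 8, 3, 6, 11]
Visit 16 → queue [15, 13, 8, 3, 6, 11]
Visit 15 → queue [13, 8, 3, 6, 11]
Visit 13 → queue [8, 3, 6, 11]
Visit 8 → queue [3, 6, 11]
Visit 3 → queue [6, 11]
Visit 6 → queue [11]
Visit 11 → queue []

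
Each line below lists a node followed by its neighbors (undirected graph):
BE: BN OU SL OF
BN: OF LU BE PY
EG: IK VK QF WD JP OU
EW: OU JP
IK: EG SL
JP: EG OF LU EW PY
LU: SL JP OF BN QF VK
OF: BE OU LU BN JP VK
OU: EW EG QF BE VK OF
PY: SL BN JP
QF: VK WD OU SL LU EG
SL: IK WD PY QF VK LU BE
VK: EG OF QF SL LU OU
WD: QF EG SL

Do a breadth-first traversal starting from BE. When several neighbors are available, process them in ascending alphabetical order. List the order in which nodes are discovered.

BE BN OF OU SL LU PY JP VK EG EW QF IK WD

Visit BE; enqueue BN, OF, OU, SL → queue [BN, OF, OU, SL]
Visit BN; enqueue LU, PY → queue [OF, OU, SL, LU, PY]
Visit OF; enqueue JP, VK → queue [OU, SL, LU, PY, JP, VK]
Visit OU; enqueue EG, EW, QF → queue [SL, LU, PY, JP, VK, EG, EW, QF]
Visit SL; enqueue IK, WD → queue [LU, PY, JP, VK, EG, EW, QF, IK, WD]
Visit LU → queue [PY, JP, VK, EG, EW, QF, IK, WD]
Visit PY → queue [JP, VK, EG, EW, QF, IK, WD]
Visit JP → queue [VK, EG, EW, QF, IK, WD]
Visit VK → queue [EG, EW, QF, IK, WD]
Visit EG → queue [EW, QF, IK, WD]
Visit EW → queue [QF, IK, WD]
Visit QF → queue [IK, WD]
Visit IK → queue [WD]
Visit WD → queue []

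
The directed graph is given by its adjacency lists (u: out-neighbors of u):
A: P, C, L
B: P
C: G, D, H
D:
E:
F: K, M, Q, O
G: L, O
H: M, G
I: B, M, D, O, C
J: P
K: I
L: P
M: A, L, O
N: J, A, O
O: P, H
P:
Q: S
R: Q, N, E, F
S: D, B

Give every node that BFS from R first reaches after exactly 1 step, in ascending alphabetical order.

Level 0: R
Level 1: E, F, N, Q
Level 2: A, J, K, M, O, S
Level 3: B, C, D, H, I, L, P
Level 4: G

E, F, N, Q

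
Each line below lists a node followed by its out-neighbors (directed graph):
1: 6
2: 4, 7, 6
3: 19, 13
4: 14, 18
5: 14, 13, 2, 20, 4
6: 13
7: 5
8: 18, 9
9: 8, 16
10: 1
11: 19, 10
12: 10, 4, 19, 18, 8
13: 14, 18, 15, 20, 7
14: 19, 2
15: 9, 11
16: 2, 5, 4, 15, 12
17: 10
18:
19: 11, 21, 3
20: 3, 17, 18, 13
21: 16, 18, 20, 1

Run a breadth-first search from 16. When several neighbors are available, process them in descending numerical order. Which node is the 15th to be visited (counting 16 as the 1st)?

Visit 16; enqueue 15, 12, 5, 4, 2 → queue [15, 12, 5, 4, 2]
Visit 15; enqueue 11, 9 → queue [12, 5, 4, 2, 11, 9]
Visit 12; enqueue 19, 18, 10, 8 → queue [5, 4, 2, 11, 9, 19, 18, 10, 8]
Visit 5; enqueue 20, 14, 13 → queue [4, 2, 11, 9, 19, 18, 10, 8, 20, 14, 13]
Visit 4 → queue [2, 11, 9, 19, 18, 10, 8, 20, 14, 13]
Visit 2; enqueue 7, 6 → queue [11, 9, 19, 18, 10, 8, 20, 14, 13, 7, 6]
Visit 11 → queue [9, 19, 18, 10, 8, 20, 14, 13, 7, 6]
Visit 9 → queue [19, 18, 10, 8, 20, 14, 13, 7, 6]
Visit 19; enqueue 21, 3 → queue [18, 10, 8, 20, 14, 13, 7, 6, 21, 3]
Visit 18 → queue [10, 8, 20, 14, 13, 7, 6, 21, 3]
Visit 10; enqueue 1 → queue [8, 20, 14, 13, 7, 6, 21, 3, 1]
Visit 8 → queue [20, 14, 13, 7, 6, 21, 3, 1]
Visit 20; enqueue 17 → queue [14, 13, 7, 6, 21, 3, 1, 17]
Visit 14 → queue [13, 7, 6, 21, 3, 1, 17]
Visit 13 → queue [7, 6, 21, 3, 1, 17]
Visit 7 → queue [6, 21, 3, 1, 17]
Visit 6 → queue [21, 3, 1, 17]
Visit 21 → queue [3, 1, 17]
Visit 3 → queue [1, 17]
Visit 1 → queue [17]
Visit 17 → queue []

Visit order: 16, 15, 12, 5, 4, 2, 11, 9, 19, 18, 10, 8, 20, 14, 13, 7, 6, 21, 3, 1, 17

13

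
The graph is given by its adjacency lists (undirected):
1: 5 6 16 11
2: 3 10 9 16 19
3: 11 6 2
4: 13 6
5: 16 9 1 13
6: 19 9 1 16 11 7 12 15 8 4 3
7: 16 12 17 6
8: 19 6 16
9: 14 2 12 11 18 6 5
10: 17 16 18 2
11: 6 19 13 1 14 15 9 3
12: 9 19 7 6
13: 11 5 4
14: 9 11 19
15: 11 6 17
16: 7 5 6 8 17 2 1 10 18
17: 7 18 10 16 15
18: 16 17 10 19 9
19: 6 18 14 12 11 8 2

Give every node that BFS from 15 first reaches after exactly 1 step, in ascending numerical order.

6, 11, 17

Level 0: 15
Level 1: 6, 11, 17
Level 2: 1, 3, 4, 7, 8, 9, 10, 12, 13, 14, 16, 18, 19
Level 3: 2, 5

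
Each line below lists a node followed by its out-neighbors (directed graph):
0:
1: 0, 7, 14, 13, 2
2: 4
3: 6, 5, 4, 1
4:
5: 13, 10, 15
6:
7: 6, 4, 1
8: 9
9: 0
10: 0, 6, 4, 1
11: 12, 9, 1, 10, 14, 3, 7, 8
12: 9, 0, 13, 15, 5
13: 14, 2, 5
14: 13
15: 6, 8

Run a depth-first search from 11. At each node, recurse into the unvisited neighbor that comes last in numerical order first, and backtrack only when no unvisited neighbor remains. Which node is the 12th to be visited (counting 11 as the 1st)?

1

Visit 11
11 → 14
14 → 13
13 → 5
5 → 15
15 → 8
8 → 9
9 → 0
15 → 6
5 → 10
10 → 4
10 → 1
1 → 7
1 → 2
11 → 12
11 → 3

Visit order: 11, 14, 13, 5, 15, 8, 9, 0, 6, 10, 4, 1, 7, 2, 12, 3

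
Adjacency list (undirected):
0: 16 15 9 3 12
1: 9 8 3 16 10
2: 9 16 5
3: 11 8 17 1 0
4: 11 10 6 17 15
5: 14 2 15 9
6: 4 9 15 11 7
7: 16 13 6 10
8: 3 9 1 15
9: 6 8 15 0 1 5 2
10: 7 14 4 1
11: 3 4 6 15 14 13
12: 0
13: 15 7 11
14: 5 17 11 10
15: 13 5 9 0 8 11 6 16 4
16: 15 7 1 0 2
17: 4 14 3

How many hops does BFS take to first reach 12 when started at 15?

Level 0: 15
Level 1: 0, 4, 5, 6, 8, 9, 11, 13, 16
Level 2: 1, 2, 3, 7, 10, 12, 14, 17
12 first appears at level 2.

2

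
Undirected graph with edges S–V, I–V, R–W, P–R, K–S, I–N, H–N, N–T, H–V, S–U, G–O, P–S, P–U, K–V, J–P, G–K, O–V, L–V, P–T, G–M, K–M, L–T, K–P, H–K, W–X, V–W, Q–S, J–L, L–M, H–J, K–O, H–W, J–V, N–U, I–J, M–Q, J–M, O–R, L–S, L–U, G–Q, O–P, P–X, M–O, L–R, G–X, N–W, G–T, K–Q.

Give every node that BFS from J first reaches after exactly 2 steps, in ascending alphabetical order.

Level 0: J
Level 1: H, I, L, M, P, V
Level 2: G, K, N, O, Q, R, S, T, U, W, X

G, K, N, O, Q, R, S, T, U, W, X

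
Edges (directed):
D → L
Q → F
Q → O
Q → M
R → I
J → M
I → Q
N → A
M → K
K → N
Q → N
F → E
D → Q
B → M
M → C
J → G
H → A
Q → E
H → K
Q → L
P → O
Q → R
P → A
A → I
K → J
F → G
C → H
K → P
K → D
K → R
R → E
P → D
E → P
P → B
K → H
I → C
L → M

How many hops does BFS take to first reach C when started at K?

3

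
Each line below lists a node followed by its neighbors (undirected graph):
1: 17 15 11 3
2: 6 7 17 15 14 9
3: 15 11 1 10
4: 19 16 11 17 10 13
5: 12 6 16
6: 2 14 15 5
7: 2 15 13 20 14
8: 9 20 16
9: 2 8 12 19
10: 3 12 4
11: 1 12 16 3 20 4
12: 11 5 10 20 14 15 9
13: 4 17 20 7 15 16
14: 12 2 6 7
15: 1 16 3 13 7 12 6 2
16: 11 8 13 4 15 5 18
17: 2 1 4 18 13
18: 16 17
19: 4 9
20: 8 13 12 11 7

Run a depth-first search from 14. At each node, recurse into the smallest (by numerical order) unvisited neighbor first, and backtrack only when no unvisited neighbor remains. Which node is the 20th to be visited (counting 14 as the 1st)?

19

Visit 14
14 → 2
2 → 6
6 → 5
5 → 12
12 → 9
9 → 8
8 → 16
16 → 4
4 → 10
10 → 3
3 → 1
1 → 11
11 → 20
20 → 7
7 → 13
13 → 15
13 → 17
17 → 18
4 → 19

Visit order: 14, 2, 6, 5, 12, 9, 8, 16, 4, 10, 3, 1, 11, 20, 7, 13, 15, 17, 18, 19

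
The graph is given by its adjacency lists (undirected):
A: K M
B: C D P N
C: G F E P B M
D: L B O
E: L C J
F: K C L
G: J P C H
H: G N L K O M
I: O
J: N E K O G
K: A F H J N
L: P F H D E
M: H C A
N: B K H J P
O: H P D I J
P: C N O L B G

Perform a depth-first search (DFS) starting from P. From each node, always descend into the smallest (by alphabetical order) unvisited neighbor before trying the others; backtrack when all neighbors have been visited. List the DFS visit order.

Visit P
P → B
B → C
C → E
E → J
J → G
G → H
H → K
K → A
A → M
K → F
F → L
L → D
D → O
O → I
K → N

P, B, C, E, J, G, H, K, A, M, F, L, D, O, I, N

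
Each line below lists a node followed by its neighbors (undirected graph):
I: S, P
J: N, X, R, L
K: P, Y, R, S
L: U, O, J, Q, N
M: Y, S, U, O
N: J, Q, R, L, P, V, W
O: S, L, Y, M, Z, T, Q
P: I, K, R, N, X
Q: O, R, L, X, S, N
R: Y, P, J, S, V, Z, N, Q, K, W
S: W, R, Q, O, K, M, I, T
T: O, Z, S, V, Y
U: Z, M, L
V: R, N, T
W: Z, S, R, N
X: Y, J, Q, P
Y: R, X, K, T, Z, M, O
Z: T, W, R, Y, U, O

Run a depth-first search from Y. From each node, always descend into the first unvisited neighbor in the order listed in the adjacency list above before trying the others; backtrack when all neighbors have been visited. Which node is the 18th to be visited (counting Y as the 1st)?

K

Visit Y
Y → R
R → P
P → I
I → S
S → W
W → Z
Z → T
T → O
O → L
L → U
U → M
L → J
J → N
N → Q
Q → X
N → V
S → K

Visit order: Y, R, P, I, S, W, Z, T, O, L, U, M, J, N, Q, X, V, K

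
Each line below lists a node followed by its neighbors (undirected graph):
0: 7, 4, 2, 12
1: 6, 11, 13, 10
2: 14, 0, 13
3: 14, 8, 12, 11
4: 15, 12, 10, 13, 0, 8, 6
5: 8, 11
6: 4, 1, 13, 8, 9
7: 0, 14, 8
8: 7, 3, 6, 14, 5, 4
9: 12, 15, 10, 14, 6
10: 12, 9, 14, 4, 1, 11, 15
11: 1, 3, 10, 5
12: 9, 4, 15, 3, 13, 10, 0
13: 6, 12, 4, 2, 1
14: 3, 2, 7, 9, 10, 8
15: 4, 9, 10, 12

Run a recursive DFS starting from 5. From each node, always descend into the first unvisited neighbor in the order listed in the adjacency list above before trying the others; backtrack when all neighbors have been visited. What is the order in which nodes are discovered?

Visit 5
5 → 8
8 → 7
7 → 0
0 → 4
4 → 15
15 → 9
9 → 12
12 → 3
3 → 14
14 → 2
2 → 13
13 → 6
6 → 1
1 → 11
11 → 10

5 → 8 → 7 → 0 → 4 → 15 → 9 → 12 → 3 → 14 → 2 → 13 → 6 → 1 → 11 → 10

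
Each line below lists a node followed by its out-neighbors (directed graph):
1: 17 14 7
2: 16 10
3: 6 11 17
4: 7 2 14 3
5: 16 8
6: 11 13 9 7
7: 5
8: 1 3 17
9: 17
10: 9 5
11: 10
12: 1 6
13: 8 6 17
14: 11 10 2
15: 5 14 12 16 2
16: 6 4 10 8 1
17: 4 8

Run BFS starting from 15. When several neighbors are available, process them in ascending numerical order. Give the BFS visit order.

Visit 15; enqueue 2, 5, 12, 14, 16 → queue [2, 5, 12, 14, 16]
Visit 2; enqueue 10 → queue [5, 12, 14, 16, 10]
Visit 5; enqueue 8 → queue [12, 14, 16, 10, 8]
Visit 12; enqueue 1, 6 → queue [14, 16, 10, 8, 1, 6]
Visit 14; enqueue 11 → queue [16, 10, 8, 1, 6, 11]
Visit 16; enqueue 4 → queue [10, 8, 1, 6, 11, 4]
Visit 10; enqueue 9 → queue [8, 1, 6, 11, 4, 9]
Visit 8; enqueue 3, 17 → queue [1, 6, 11, 4, 9, 3, 17]
Visit 1; enqueue 7 → queue [6, 11, 4, 9, 3, 17, 7]
Visit 6; enqueue 13 → queue [11, 4, 9, 3, 17, 7, 13]
Visit 11 → queue [4, 9, 3, 17, 7, 13]
Visit 4 → queue [9, 3, 17, 7, 13]
Visit 9 → queue [3, 17, 7, 13]
Visit 3 → queue [17, 7, 13]
Visit 17 → queue [7, 13]
Visit 7 → queue [13]
Visit 13 → queue []

15, 2, 5, 12, 14, 16, 10, 8, 1, 6, 11, 4, 9, 3, 17, 7, 13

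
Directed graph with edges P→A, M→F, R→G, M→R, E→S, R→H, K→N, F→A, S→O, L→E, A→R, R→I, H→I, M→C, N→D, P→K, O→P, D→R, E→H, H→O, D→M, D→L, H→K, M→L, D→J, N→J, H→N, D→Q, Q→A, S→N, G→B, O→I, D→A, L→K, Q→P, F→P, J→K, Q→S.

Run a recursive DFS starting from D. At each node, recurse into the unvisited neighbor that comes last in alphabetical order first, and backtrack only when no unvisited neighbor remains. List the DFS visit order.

Visit D
D → R
R → I
R → H
H → O
O → P
P → K
K → N
N → J
P → A
R → G
G → B
D → Q
Q → S
D → M
M → L
L → E
M → F
M → C

D, R, I, H, O, P, K, N, J, A, G, B, Q, S, M, L, E, F, C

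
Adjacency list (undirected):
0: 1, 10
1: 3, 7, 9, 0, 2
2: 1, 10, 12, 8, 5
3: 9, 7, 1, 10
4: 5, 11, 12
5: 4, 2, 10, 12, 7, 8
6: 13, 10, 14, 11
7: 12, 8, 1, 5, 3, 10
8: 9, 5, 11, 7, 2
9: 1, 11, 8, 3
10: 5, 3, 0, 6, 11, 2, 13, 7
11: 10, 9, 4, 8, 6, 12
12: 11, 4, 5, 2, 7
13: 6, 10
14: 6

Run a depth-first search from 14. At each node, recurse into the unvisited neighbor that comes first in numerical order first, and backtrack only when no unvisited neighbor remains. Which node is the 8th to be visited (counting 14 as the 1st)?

Visit 14
14 → 6
6 → 10
10 → 0
0 → 1
1 → 2
2 → 5
5 → 4
4 → 11
11 → 8
8 → 7
7 → 3
3 → 9
7 → 12
10 → 13

Visit order: 14, 6, 10, 0, 1, 2, 5, 4, 11, 8, 7, 3, 9, 12, 13

4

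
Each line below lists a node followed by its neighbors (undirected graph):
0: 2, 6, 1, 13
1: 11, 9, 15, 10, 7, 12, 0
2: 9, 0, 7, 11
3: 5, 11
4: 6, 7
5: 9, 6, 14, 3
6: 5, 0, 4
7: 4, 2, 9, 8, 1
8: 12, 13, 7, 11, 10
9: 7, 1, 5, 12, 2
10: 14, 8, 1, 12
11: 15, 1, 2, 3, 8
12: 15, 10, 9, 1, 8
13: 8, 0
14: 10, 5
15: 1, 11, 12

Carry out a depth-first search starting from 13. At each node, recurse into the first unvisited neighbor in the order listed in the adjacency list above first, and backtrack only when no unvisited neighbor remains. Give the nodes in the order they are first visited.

13, 8, 12, 15, 1, 11, 2, 9, 7, 4, 6, 5, 14, 10, 3, 0

Visit 13
13 → 8
8 → 12
12 → 15
15 → 1
1 → 11
11 → 2
2 → 9
9 → 7
7 → 4
4 → 6
6 → 5
5 → 14
14 → 10
5 → 3
6 → 0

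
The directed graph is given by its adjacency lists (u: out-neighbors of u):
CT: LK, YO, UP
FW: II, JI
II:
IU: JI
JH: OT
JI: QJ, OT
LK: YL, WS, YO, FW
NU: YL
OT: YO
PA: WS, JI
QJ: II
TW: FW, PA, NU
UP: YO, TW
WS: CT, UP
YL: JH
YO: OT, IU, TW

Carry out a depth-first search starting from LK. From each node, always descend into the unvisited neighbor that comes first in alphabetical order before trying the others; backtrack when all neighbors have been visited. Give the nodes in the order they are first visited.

LK, FW, II, JI, OT, YO, IU, TW, NU, YL, JH, PA, WS, CT, UP, QJ

Visit LK
LK → FW
FW → II
FW → JI
JI → OT
OT → YO
YO → IU
YO → TW
TW → NU
NU → YL
YL → JH
TW → PA
PA → WS
WS → CT
CT → UP
JI → QJ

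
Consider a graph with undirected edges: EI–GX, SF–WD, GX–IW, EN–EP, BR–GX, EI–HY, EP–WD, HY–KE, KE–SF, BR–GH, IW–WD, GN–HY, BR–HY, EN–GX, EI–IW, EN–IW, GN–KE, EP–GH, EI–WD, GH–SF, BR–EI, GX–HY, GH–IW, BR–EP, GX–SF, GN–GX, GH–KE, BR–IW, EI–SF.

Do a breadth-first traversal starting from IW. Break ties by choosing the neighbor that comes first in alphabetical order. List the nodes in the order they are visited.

Visit IW; enqueue BR, EI, EN, GH, GX, WD → queue [BR, EI, EN, GH, GX, WD]
Visit BR; enqueue EP, HY → queue [EI, EN, GH, GX, WD, EP, HY]
Visit EI; enqueue SF → queue [EN, GH, GX, WD, EP, HY, SF]
Visit EN → queue [GH, GX, WD, EP, HY, SF]
Visit GH; enqueue KE → queue [GX, WD, EP, HY, SF, KE]
Visit GX; enqueue GN → queue [WD, EP, HY, SF, KE, GN]
Visit WD → queue [EP, HY, SF, KE, GN]
Visit EP → queue [HY, SF, KE, GN]
Visit HY → queue [SF, KE, GN]
Visit SF → queue [KE, GN]
Visit KE → queue [GN]
Visit GN → queue []

IW, BR, EI, EN, GH, GX, WD, EP, HY, SF, KE, GN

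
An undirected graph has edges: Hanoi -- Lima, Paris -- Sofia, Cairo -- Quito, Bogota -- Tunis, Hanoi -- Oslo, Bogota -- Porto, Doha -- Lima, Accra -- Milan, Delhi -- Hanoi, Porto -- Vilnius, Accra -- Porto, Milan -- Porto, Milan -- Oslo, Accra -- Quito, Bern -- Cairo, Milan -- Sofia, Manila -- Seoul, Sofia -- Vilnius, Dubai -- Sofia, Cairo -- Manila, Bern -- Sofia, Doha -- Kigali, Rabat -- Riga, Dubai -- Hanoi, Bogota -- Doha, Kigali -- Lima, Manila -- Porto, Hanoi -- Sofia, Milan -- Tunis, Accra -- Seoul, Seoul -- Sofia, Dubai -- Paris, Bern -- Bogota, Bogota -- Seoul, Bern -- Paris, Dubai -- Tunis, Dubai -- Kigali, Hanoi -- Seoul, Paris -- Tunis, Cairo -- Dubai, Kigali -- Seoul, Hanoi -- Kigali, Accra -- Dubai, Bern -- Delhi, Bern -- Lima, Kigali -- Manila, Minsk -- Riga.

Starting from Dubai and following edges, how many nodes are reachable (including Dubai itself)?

20

BFS from Dubai visits: Dubai, Tunis, Sofia, Paris, Kigali, Hanoi, Cairo, Accra, Milan, Bogota, Vilnius, Seoul, Bern, Manila, Lima, Doha, Oslo, Delhi, Quito, Porto
Reachable nodes: 20 of 23 total.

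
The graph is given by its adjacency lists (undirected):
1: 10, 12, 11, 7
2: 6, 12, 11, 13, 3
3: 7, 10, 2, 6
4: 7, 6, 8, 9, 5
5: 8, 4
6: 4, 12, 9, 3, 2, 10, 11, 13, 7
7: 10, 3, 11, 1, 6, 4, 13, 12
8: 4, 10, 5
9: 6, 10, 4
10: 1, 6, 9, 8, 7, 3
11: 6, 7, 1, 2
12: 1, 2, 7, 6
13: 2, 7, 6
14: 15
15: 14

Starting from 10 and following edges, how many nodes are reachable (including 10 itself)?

BFS from 10 visits: 10, 9, 8, 7, 6, 3, 1, 4, 5, 13, 12, 11, 2
Reachable nodes: 13 of 15 total.

13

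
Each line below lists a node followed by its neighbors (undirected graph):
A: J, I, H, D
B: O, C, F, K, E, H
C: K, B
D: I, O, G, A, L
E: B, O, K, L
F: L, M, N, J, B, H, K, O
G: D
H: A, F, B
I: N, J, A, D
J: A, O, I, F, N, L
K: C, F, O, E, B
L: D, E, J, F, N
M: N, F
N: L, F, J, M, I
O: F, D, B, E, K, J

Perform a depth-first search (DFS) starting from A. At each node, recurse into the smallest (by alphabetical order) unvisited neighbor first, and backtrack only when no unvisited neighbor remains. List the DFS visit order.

Visit A
A → D
D → G
D → I
I → J
J → F
F → B
B → C
C → K
K → E
E → L
L → N
N → M
E → O
B → H

A, D, G, I, J, F, B, C, K, E, L, N, M, O, H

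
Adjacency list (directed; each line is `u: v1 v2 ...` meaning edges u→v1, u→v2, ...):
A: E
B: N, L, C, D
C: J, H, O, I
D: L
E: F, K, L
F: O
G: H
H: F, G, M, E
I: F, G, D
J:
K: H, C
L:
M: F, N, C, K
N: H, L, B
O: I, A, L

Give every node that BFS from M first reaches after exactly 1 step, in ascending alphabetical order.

C, F, K, N

Level 0: M
Level 1: C, F, K, N
Level 2: B, H, I, J, L, O
Level 3: A, D, E, G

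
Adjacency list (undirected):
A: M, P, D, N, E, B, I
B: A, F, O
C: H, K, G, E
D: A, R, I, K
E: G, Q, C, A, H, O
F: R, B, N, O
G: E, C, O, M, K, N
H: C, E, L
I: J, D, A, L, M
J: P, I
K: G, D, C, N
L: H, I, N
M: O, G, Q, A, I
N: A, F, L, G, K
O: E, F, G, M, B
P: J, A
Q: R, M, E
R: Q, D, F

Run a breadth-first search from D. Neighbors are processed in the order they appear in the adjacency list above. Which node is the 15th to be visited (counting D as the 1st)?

G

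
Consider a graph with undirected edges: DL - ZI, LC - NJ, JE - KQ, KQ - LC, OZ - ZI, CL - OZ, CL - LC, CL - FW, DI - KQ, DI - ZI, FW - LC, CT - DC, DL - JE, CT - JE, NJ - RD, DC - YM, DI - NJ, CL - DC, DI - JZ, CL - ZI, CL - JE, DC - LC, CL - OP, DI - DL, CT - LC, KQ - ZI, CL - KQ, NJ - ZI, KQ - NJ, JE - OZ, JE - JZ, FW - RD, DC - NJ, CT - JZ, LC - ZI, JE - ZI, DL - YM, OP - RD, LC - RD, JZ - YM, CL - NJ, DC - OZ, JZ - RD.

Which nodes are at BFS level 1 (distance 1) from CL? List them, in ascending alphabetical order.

Level 0: CL
Level 1: DC, FW, JE, KQ, LC, NJ, OP, OZ, ZI
Level 2: CT, DI, DL, JZ, RD, YM

DC, FW, JE, KQ, LC, NJ, OP, OZ, ZI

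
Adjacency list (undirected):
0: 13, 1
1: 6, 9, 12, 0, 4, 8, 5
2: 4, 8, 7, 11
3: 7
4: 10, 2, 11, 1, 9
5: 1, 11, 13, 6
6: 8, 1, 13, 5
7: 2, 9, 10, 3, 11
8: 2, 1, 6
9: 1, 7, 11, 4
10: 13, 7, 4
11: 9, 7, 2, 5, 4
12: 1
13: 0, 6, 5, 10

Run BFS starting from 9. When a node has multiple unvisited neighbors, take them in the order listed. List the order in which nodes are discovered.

Visit 9; enqueue 1, 7, 11, 4 → queue [1, 7, 11, 4]
Visit 1; enqueue 6, 12, 0, 8, 5 → queue [7, 11, 4, 6, 12, 0, 8, 5]
Visit 7; enqueue 2, 10, 3 → queue [11, 4, 6, 12, 0, 8, 5, 2, 10, 3]
Visit 11 → queue [4, 6, 12, 0, 8, 5, 2, 10, 3]
Visit 4 → queue [6, 12, 0, 8, 5, 2, 10, 3]
Visit 6; enqueue 13 → queue [12, 0, 8, 5, 2, 10, 3, 13]
Visit 12 → queue [0, 8, 5, 2, 10, 3, 13]
Visit 0 → queue [8, 5, 2, 10, 3, 13]
Visit 8 → queue [5, 2, 10, 3, 13]
Visit 5 → queue [2, 10, 3, 13]
Visit 2 → queue [10, 3, 13]
Visit 10 → queue [3, 13]
Visit 3 → queue [13]
Visit 13 → queue []

9, 1, 7, 11, 4, 6, 12, 0, 8, 5, 2, 10, 3, 13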